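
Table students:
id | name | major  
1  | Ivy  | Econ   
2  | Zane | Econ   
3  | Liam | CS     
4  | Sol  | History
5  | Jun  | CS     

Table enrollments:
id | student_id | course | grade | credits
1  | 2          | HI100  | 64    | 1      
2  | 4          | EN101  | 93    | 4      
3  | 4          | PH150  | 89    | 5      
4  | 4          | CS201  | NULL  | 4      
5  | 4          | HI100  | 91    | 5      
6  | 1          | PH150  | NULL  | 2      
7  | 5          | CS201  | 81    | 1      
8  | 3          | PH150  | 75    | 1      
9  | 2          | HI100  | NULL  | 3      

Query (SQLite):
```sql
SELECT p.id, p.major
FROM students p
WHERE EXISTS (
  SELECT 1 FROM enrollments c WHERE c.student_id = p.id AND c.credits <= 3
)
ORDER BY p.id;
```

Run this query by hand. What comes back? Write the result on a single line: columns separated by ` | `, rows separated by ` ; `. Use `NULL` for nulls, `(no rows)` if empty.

1 | Econ ; 2 | Econ ; 3 | CS ; 5 | CS

For each students row, check whether any enrollments with matching student_id has credits <= 3.
Keep rows where that is true.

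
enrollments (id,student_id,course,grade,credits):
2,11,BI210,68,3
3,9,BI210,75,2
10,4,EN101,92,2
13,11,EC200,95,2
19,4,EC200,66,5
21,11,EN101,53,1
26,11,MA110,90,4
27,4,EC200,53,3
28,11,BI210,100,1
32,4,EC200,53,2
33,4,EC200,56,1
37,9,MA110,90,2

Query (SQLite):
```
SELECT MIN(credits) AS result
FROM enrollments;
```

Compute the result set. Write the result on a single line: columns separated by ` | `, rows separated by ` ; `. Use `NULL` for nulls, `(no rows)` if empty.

1

All credits values: [3, 2, 2, 2, 5, 1, 4, 3, 1, 2, 1, 2].
MIN of non-NULL values = 1.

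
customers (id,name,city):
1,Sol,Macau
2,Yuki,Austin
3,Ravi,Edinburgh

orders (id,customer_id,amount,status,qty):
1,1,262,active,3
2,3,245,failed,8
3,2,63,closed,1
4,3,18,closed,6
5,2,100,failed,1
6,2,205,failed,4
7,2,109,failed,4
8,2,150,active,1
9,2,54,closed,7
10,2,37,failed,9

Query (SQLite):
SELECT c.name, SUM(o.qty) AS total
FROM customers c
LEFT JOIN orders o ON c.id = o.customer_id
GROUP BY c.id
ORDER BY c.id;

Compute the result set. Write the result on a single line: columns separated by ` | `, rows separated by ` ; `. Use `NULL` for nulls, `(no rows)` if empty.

LEFT JOIN keeps every customers row; unmatched ones get NULL for orders columns.
Group by customers.id and compute SUM(o.qty). SUM over an all-NULL group is NULL.
  1: ids {1} → SUM(o.qty)=3
  2: ids {3, 5, 6, 7, 8, 9, 10} → SUM(o.qty)=27
  3: ids {2, 4} → SUM(o.qty)=14

Sol | 3 ; Yuki | 27 ; Ravi | 14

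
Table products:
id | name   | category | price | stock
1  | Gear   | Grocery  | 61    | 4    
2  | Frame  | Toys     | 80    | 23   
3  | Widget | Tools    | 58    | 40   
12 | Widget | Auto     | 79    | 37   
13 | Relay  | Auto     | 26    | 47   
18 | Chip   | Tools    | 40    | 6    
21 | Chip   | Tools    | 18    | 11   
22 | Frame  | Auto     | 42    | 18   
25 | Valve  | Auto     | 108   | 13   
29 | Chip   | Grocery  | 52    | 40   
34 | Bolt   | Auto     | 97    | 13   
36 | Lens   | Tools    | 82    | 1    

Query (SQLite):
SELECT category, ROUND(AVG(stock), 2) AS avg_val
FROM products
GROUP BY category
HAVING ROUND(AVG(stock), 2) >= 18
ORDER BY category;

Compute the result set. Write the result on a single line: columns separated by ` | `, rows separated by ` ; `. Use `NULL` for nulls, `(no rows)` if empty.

Partition products by category; compute ROUND(AVG(stock), 2) within each group.
HAVING: keep groups where ROUND(AVG(stock), 2) >= 18.
  Auto: ids {12, 13, 22, 25, 34} → ROUND(AVG(stock), 2)=25.6
  Grocery: ids {1, 29} → ROUND(AVG(stock), 2)=22
  Tools: ids {3, 18, 21, 36} → ROUND(AVG(stock), 2)=14.5
  Toys: ids {2} → ROUND(AVG(stock), 2)=23

Auto | 25.6 ; Grocery | 22 ; Toys | 23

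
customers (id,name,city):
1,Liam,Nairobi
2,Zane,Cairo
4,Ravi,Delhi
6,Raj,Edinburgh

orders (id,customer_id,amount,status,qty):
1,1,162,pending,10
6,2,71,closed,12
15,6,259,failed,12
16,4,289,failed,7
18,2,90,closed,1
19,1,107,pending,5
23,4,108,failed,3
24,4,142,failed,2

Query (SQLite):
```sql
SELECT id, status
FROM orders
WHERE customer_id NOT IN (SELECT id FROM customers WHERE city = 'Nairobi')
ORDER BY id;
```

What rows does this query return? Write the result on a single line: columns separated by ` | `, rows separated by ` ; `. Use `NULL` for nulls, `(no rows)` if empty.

6 | closed ; 15 | failed ; 16 | failed ; 18 | closed ; 23 | failed ; 24 | failed

Inner query: customers.id where city = 'Nairobi'.
Outer: keep orders rows whose customer_id is not in that set.
Inner query → {1}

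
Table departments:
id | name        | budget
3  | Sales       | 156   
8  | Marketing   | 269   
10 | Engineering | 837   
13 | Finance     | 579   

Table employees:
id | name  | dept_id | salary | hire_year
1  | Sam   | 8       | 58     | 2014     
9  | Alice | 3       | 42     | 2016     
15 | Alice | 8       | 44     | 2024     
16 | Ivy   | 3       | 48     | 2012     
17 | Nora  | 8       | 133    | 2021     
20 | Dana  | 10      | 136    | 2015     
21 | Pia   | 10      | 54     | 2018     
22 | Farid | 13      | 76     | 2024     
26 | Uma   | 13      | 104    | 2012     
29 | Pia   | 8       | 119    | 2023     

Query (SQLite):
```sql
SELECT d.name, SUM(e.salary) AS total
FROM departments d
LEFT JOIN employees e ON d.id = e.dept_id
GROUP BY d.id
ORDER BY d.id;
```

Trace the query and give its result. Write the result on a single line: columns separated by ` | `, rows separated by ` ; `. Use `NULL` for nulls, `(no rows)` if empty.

Sales | 90 ; Marketing | 354 ; Engineering | 190 ; Finance | 180

LEFT JOIN keeps every departments row; unmatched ones get NULL for employees columns.
Group by departments.id and compute SUM(e.salary). SUM over an all-NULL group is NULL.
  3: ids {9, 16} → SUM(e.salary)=90
  8: ids {1, 15, 17, 29} → SUM(e.salary)=354
  10: ids {20, 21} → SUM(e.salary)=190
  13: ids {22, 26} → SUM(e.salary)=180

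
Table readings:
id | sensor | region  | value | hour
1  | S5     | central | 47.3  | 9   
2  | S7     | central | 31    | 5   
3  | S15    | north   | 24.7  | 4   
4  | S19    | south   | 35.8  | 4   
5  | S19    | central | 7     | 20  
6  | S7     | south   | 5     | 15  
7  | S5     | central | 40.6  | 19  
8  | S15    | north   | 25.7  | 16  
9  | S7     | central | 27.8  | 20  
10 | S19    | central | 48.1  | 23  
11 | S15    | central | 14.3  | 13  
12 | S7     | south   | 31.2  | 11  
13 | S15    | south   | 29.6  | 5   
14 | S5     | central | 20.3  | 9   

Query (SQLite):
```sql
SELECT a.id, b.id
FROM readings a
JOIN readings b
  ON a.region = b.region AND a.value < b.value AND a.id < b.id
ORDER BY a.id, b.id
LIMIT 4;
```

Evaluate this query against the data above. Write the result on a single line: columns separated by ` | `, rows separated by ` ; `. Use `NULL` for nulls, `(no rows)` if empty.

Pairs (a,b) with same region, a.value < b.value, a.id < b.id.
region groups: central:{1,2,5,7,9,10,11,14} north:{3,8} south:{4,6,12,13}
Ordered by (a.id, b.id); first 4.

1 | 10 ; 2 | 7 ; 2 | 10 ; 3 | 8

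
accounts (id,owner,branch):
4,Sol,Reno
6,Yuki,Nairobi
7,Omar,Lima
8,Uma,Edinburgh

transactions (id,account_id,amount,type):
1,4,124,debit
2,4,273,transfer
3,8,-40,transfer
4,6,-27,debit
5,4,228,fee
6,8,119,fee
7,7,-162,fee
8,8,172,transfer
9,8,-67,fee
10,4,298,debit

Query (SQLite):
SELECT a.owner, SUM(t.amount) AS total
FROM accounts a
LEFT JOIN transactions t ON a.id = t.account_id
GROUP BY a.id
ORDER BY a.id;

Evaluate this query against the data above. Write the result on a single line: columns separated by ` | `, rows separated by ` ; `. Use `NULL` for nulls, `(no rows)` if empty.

LEFT JOIN keeps every accounts row; unmatched ones get NULL for transactions columns.
Group by accounts.id and compute SUM(t.amount). SUM over an all-NULL group is NULL.
  4: ids {1, 2, 5, 10} → SUM(t.amount)=923
  6: ids {4} → SUM(t.amount)=-27
  7: ids {7} → SUM(t.amount)=-162
  8: ids {3, 6, 8, 9} → SUM(t.amount)=184

Sol | 923 ; Yuki | -27 ; Omar | -162 ; Uma | 184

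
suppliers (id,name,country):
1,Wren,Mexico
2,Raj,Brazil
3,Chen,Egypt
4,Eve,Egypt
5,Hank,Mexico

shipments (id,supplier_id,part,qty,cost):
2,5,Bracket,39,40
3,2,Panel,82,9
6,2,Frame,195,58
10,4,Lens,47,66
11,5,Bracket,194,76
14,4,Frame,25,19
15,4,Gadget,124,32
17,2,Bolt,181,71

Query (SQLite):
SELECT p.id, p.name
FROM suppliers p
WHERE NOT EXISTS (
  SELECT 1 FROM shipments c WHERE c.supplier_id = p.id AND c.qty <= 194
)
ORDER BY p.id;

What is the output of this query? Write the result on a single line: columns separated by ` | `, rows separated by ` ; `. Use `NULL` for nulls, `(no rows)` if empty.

1 | Wren ; 3 | Chen

For each suppliers row, check whether any shipments with matching supplier_id has qty <= 194.
Keep rows where that is false.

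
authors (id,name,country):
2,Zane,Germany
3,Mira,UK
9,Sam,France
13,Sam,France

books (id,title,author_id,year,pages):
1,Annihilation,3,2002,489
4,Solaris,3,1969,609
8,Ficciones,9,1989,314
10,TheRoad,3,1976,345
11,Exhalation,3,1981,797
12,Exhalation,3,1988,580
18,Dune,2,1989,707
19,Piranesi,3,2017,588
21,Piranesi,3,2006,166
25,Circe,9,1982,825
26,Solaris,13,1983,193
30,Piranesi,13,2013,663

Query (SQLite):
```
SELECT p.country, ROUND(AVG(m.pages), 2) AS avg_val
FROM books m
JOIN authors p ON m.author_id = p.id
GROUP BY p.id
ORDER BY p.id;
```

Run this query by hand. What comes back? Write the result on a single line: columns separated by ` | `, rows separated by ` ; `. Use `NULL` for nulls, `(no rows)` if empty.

Join each books row to its authors via author_id.
Group joined rows by authors.id; compute ROUND(AVG(m.pages), 2) per group.
  2: ids {18} → ROUND(AVG(m.pages), 2)=707
  3: ids {1, 4, 10, 11, 12, 19, 21} → ROUND(AVG(m.pages), 2)=510.57
  9: ids {8, 25} → ROUND(AVG(m.pages), 2)=569.5
  13: ids {26, 30} → ROUND(AVG(m.pages), 2)=428

Germany | 707 ; UK | 510.57 ; France | 569.5 ; France | 428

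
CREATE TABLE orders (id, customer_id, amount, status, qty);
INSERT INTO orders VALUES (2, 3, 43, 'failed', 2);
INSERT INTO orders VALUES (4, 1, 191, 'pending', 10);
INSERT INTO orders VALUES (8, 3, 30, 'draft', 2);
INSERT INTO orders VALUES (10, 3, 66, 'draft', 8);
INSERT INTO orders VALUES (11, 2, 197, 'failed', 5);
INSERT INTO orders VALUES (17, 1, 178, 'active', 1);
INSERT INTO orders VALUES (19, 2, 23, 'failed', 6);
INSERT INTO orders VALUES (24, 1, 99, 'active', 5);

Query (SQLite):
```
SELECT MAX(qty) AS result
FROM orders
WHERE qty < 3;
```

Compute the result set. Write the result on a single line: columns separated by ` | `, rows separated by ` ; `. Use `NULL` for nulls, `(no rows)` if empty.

Rows where qty < 3 → qty values: [2, 2, 1].
MAX of non-NULL values = 2.

2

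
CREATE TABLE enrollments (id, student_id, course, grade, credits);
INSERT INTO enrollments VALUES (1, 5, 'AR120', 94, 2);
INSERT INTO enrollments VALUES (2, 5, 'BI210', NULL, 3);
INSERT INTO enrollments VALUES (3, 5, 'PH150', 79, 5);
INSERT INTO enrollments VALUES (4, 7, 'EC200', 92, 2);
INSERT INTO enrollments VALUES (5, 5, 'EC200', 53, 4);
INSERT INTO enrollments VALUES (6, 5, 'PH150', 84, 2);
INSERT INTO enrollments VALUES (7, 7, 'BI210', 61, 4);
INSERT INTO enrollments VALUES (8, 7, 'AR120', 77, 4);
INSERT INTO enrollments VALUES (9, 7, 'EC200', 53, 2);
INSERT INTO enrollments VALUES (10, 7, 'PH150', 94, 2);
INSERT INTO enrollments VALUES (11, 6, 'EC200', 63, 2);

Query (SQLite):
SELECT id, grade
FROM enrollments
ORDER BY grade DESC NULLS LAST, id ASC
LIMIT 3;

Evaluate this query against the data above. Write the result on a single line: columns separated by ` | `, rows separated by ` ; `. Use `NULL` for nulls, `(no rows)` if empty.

Sort by grade desc, tiebreak id asc: (94, id=1), (94, id=10), (92, id=4), (84, id=6), (79, id=3), (77, id=8) …. Take first 3.
NULLS LAST: NULL grade rows go after all non-NULL rows (among themselves ordered by id asc).

1 | 94 ; 10 | 94 ; 4 | 92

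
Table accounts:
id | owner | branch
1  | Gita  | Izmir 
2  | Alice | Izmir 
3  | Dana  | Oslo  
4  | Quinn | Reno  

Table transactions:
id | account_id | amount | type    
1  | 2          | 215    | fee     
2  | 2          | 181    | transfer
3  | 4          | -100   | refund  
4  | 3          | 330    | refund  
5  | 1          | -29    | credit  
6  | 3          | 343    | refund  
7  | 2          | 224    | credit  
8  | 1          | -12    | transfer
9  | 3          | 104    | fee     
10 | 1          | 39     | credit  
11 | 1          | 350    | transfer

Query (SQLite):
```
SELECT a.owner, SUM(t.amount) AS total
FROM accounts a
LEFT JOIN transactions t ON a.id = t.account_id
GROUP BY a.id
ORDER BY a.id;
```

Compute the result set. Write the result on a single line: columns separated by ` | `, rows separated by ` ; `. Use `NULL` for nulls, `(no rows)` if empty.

Gita | 348 ; Alice | 620 ; Dana | 777 ; Quinn | -100

LEFT JOIN keeps every accounts row; unmatched ones get NULL for transactions columns.
Group by accounts.id and compute SUM(t.amount). SUM over an all-NULL group is NULL.
  1: ids {5, 8, 10, 11} → SUM(t.amount)=348
  2: ids {1, 2, 7} → SUM(t.amount)=620
  3: ids {4, 6, 9} → SUM(t.amount)=777
  4: ids {3} → SUM(t.amount)=-100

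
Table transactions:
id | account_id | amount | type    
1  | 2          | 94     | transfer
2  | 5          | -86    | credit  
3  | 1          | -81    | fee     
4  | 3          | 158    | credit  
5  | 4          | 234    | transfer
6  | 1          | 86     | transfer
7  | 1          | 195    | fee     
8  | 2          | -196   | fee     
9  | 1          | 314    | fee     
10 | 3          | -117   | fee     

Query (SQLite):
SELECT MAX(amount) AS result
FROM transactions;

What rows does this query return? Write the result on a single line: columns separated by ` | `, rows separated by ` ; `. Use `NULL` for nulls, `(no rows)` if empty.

All amount values: [94, -86, -81, 158, 234, 86, 195, -196, 314, -117].
MAX of non-NULL values = 314.

314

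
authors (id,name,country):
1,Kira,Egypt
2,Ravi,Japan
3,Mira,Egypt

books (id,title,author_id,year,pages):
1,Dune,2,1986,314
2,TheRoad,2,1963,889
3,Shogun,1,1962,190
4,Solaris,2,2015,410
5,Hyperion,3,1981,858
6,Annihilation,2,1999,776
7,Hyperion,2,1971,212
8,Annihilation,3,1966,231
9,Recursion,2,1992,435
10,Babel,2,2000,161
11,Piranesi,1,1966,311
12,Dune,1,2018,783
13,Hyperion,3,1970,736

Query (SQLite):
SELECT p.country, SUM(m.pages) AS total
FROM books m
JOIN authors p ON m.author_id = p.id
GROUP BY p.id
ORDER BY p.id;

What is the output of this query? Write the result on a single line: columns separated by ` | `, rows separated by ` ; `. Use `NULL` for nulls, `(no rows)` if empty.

Egypt | 1284 ; Japan | 3197 ; Egypt | 1825

Join each books row to its authors via author_id.
Group joined rows by authors.id; compute SUM(m.pages) per group.
  1: ids {3, 11, 12} → SUM(m.pages)=1284
  2: ids {1, 2, 4, 6, 7, 9, 10} → SUM(m.pages)=3197
  3: ids {5, 8, 13} → SUM(m.pages)=1825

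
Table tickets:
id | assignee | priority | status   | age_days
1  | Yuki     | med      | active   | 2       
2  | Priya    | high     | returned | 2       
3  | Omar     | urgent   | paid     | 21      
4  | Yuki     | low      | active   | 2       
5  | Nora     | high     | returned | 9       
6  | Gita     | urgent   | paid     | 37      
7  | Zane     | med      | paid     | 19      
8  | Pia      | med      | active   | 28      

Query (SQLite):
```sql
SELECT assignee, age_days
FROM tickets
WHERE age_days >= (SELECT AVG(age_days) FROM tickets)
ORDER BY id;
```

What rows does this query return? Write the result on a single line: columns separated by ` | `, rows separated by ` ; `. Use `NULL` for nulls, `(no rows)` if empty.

Scalar subquery: AVG(age_days) over all tickets rows = 15.0.
Keep rows where age_days >= that value.

Omar | 21 ; Gita | 37 ; Zane | 19 ; Pia | 28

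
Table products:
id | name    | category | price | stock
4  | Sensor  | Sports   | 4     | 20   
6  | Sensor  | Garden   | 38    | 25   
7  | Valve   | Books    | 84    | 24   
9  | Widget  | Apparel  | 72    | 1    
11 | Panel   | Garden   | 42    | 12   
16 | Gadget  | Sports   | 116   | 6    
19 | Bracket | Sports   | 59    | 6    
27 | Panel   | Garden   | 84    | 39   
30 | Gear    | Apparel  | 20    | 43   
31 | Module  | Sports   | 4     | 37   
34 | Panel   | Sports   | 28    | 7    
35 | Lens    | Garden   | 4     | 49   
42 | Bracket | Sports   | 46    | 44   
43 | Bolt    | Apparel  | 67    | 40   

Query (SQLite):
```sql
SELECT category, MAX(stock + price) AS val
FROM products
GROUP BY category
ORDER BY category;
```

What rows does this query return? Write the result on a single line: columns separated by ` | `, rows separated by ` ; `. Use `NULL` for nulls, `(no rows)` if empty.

For each row compute stock + price.
Group by category; take MAX of the expression per group.
  Apparel: ids {9, 30, 43} → MAX(stock + price)=107
  Books: ids {7} → MAX(stock + price)=108
  Garden: ids {6, 11, 27, 35} → MAX(stock + price)=123
  Sports: ids {4, 16, 19, 31, 34, 42} → MAX(stock + price)=122

Apparel | 107 ; Books | 108 ; Garden | 123 ; Sports | 122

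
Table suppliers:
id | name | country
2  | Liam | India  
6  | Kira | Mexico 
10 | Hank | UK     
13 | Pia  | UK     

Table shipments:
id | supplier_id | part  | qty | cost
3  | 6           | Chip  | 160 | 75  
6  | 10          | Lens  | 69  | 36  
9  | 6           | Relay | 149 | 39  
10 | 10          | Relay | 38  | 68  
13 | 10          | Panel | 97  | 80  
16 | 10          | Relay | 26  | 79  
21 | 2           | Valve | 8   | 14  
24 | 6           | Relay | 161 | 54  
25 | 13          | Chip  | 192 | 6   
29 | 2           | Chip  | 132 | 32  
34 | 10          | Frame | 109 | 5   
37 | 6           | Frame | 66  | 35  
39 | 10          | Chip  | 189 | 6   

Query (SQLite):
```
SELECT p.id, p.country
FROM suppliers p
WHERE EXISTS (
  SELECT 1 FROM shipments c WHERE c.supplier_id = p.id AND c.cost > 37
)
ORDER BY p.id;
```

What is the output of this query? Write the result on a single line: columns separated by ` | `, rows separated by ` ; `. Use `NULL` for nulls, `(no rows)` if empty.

For each suppliers row, check whether any shipments with matching supplier_id has cost > 37.
Keep rows where that is true.

6 | Mexico ; 10 | UK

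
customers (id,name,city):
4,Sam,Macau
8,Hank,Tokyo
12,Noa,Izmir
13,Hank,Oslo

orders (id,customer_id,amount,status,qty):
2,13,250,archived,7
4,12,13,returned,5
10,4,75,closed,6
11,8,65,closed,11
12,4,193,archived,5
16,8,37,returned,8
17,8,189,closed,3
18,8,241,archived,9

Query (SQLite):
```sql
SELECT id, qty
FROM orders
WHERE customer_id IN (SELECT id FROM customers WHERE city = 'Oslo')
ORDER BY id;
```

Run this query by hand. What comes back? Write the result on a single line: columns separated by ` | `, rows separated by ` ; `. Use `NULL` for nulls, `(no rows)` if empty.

2 | 7

Inner query: customers.id where city = 'Oslo'.
Outer: keep orders rows whose customer_id is in that set.
Inner query → {13}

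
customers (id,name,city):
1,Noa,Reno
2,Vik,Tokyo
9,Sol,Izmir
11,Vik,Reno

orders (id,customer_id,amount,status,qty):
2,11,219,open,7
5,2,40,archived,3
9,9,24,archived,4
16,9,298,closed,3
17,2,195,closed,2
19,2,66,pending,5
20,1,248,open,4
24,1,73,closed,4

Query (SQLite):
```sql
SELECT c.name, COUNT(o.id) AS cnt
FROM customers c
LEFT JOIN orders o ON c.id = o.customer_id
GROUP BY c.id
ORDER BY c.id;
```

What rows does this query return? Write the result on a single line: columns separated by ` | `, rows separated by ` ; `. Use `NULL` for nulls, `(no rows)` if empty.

LEFT JOIN keeps every customers row; unmatched ones get NULL for orders columns.
Group by customers.id and compute COUNT(o.id). COUNT(col) of an all-NULL group is 0.
  1: ids {20, 24} → COUNT(o.id)=2
  2: ids {5, 17, 19} → COUNT(o.id)=3
  9: ids {9, 16} → COUNT(o.id)=2
  11: ids {2} → COUNT(o.id)=1

Noa | 2 ; Vik | 3 ; Sol | 2 ; Vik | 1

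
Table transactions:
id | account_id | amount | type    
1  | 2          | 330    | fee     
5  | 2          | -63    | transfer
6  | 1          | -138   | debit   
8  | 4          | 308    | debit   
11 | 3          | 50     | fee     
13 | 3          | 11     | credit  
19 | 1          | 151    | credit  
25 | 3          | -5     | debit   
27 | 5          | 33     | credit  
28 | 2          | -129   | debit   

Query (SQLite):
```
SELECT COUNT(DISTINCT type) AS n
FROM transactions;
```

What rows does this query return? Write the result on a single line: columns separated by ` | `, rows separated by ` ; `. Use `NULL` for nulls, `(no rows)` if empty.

Count distinct non-NULL type values.

4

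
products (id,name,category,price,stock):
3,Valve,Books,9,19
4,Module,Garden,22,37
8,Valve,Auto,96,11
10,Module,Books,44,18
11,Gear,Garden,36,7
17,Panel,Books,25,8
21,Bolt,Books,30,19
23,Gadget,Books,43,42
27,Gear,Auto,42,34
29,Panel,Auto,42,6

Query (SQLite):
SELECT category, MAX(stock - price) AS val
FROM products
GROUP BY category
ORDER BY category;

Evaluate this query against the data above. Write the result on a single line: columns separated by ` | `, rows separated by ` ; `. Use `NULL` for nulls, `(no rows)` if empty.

For each row compute stock - price.
Group by category; take MAX of the expression per group.
  Auto: ids {8, 27, 29} → MAX(stock - price)=-8
  Books: ids {3, 10, 17, 21, 23} → MAX(stock - price)=10
  Garden: ids {4, 11} → MAX(stock - price)=15

Auto | -8 ; Books | 10 ; Garden | 15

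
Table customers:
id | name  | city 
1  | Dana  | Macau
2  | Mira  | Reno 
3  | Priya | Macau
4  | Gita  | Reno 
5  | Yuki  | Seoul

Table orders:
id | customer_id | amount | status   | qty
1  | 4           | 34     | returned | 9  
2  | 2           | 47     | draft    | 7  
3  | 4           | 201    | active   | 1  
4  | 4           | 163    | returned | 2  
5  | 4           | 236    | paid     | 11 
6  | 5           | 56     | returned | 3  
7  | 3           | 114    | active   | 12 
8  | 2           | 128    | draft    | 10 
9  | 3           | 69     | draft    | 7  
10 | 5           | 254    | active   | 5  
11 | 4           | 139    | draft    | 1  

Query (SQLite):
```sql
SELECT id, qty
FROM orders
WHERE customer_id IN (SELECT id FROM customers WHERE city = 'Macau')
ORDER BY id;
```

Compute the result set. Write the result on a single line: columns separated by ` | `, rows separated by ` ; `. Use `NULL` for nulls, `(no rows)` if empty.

Inner query: customers.id where city = 'Macau'.
Outer: keep orders rows whose customer_id is in that set.
Inner query → {1, 3}

7 | 12 ; 9 | 7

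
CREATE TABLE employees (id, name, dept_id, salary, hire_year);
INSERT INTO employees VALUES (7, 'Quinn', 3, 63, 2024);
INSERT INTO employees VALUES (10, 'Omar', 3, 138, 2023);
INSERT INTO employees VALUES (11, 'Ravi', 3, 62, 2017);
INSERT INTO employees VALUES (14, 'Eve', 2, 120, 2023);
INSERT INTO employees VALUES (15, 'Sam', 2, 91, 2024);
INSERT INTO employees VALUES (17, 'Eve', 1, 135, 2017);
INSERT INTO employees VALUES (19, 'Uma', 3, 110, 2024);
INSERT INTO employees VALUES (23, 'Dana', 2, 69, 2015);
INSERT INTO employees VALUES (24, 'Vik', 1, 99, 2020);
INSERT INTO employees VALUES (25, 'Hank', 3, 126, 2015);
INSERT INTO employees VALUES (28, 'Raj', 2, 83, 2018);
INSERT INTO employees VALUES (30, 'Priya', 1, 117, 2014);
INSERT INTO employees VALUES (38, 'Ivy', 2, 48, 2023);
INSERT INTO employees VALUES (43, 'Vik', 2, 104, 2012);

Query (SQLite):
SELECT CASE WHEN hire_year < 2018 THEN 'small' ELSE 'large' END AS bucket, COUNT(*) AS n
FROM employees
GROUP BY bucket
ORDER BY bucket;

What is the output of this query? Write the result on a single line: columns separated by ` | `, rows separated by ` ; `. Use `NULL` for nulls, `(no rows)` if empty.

Bucket rows by hire_year < 2018 → 'small' else 'large'; count each bucket.

large | 8 ; small | 6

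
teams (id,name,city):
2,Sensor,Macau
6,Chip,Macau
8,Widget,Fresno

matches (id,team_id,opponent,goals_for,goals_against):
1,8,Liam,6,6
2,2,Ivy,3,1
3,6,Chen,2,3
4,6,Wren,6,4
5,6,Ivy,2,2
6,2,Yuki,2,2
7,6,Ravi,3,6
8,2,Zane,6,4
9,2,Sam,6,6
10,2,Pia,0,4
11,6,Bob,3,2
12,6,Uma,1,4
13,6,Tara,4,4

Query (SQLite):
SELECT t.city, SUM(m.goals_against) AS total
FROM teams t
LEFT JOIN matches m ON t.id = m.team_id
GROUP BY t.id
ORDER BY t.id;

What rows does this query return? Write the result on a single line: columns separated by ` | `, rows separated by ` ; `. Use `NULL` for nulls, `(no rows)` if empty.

LEFT JOIN keeps every teams row; unmatched ones get NULL for matches columns.
Group by teams.id and compute SUM(m.goals_against). SUM over an all-NULL group is NULL.
  2: ids {2, 6, 8, 9, 10} → SUM(m.goals_against)=17
  6: ids {3, 4, 5, 7, 11, 12, 13} → SUM(m.goals_against)=25
  8: ids {1} → SUM(m.goals_against)=6

Macau | 17 ; Macau | 25 ; Fresno | 6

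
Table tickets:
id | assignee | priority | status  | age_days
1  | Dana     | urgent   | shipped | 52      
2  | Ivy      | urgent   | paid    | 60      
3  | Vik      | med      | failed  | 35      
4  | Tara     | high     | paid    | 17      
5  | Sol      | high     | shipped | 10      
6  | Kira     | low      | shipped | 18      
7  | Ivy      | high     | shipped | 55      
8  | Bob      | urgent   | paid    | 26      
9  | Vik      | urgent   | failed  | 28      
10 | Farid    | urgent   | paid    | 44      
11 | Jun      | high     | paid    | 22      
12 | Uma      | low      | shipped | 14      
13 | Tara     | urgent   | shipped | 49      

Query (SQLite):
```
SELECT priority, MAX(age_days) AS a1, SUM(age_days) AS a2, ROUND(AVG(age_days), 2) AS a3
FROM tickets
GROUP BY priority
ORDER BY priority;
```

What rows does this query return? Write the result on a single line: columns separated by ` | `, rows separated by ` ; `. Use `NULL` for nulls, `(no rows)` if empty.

high | 55 | 104 | 26 ; low | 18 | 32 | 16 ; med | 35 | 35 | 35 ; urgent | 60 | 259 | 43.17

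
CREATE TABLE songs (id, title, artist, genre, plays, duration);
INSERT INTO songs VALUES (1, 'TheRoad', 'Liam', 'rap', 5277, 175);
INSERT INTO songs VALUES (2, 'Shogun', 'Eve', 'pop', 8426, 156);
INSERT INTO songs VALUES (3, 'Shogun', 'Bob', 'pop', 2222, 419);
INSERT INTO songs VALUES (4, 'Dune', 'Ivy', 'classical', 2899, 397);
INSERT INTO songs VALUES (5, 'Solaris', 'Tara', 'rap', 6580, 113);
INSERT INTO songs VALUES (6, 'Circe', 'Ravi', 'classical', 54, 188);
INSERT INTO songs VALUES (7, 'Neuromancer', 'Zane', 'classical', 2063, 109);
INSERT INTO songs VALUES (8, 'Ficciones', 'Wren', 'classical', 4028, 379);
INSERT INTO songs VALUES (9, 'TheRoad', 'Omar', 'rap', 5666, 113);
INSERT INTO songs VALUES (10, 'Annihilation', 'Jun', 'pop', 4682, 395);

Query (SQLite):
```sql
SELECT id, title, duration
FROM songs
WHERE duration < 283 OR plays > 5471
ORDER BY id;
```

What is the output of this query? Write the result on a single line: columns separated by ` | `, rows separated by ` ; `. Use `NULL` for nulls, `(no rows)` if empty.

1 | TheRoad | 175 ; 2 | Shogun | 156 ; 5 | Solaris | 113 ; 6 | Circe | 188 ; 7 | Neuromancer | 109 ; 9 | TheRoad | 113

duration < 283: ids {1, 2, 5, 6, 7, 9}
plays > 5471: ids {2, 5, 9}
Combine with OR.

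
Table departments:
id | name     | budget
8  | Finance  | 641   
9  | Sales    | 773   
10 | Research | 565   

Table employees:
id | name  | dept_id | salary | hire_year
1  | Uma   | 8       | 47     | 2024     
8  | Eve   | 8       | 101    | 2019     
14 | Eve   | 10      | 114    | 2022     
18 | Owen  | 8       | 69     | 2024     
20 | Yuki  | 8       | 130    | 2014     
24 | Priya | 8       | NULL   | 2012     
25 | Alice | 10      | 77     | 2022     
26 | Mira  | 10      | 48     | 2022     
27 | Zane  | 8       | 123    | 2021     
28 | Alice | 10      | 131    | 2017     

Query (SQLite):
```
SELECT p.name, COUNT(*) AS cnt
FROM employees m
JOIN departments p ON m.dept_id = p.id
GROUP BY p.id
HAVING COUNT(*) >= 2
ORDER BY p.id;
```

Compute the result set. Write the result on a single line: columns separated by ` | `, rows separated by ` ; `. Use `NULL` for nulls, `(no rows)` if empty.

Finance | 6 ; Research | 4

Join each employees row to its departments via dept_id.
Group joined rows by departments.id; compute COUNT(*) per group.
HAVING: keep groups with count ≥ 2.
  8: ids {1, 8, 18, 20, 24, 27} → COUNT(*)=6
  10: ids {14, 25, 26, 28} → COUNT(*)=4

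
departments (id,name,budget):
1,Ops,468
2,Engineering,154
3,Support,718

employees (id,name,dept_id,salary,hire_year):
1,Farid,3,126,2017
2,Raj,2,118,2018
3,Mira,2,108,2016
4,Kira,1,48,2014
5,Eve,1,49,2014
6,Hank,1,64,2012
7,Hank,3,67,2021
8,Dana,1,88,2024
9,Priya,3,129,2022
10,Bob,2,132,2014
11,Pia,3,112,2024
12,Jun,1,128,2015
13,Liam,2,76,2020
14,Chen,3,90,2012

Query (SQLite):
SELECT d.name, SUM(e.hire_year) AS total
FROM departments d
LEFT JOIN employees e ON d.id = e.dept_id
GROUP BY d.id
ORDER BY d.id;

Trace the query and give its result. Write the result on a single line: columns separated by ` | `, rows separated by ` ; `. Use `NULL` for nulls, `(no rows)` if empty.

Ops | 10079 ; Engineering | 8068 ; Support | 10096

LEFT JOIN keeps every departments row; unmatched ones get NULL for employees columns.
Group by departments.id and compute SUM(e.hire_year). SUM over an all-NULL group is NULL.
  1: ids {4, 5, 6, 8, 12} → SUM(e.hire_year)=10079
  2: ids {2, 3, 10, 13} → SUM(e.hire_year)=8068
  3: ids {1, 7, 9, 11, 14} → SUM(e.hire_year)=10096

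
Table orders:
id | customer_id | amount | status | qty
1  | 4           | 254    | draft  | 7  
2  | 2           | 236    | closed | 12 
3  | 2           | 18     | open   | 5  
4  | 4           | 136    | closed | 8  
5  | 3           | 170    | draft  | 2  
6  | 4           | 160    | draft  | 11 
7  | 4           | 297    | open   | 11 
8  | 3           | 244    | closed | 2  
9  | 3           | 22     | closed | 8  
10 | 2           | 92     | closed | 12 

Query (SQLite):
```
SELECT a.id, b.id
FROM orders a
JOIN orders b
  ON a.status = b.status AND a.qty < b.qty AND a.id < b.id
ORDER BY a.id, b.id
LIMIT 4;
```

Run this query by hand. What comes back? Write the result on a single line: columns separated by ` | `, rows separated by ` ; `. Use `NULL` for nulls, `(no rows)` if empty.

Pairs (a,b) with same status, a.qty < b.qty, a.id < b.id.
status groups: closed:{2,4,8,9,10} draft:{1,5,6} open:{3,7}
Ordered by (a.id, b.id); first 4.

1 | 6 ; 3 | 7 ; 4 | 10 ; 5 | 6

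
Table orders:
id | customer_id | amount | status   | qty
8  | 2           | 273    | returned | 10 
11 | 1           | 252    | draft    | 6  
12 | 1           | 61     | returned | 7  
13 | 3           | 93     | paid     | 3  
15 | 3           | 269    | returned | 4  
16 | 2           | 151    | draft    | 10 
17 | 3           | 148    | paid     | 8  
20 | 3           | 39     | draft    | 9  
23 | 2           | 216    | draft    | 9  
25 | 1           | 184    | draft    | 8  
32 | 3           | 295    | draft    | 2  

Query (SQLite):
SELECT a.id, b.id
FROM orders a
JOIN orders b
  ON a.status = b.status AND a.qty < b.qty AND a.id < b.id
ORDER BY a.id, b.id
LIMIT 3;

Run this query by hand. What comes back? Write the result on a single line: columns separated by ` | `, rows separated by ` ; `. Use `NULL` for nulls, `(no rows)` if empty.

11 | 16 ; 11 | 20 ; 11 | 23

Pairs (a,b) with same status, a.qty < b.qty, a.id < b.id.
status groups: draft:{11,16,20,23,25,32} paid:{13,17} returned:{8,12,15}
Ordered by (a.id, b.id); first 3.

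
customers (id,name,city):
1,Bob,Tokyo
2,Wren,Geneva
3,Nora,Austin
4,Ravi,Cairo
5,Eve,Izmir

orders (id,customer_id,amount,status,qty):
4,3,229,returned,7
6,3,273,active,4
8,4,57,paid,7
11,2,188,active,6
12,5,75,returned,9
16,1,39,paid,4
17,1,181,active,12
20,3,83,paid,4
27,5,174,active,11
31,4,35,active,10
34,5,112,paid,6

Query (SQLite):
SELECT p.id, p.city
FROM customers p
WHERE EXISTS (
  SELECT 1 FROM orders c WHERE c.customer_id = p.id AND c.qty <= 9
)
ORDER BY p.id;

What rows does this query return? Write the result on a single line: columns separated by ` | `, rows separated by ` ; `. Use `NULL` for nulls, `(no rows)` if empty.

For each customers row, check whether any orders with matching customer_id has qty <= 9.
Keep rows where that is true.

1 | Tokyo ; 2 | Geneva ; 3 | Austin ; 4 | Cairo ; 5 | Izmir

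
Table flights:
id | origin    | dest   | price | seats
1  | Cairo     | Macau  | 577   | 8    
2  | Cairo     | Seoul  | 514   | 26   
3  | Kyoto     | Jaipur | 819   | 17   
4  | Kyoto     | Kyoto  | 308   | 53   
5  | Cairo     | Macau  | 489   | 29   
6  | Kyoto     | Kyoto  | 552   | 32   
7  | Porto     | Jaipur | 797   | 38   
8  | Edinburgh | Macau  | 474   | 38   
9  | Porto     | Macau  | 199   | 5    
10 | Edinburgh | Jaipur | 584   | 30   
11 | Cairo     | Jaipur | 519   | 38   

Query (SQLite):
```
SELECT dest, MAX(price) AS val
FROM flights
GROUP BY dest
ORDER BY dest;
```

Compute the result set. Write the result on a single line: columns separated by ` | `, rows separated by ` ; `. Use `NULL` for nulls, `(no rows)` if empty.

Partition flights by dest; compute MAX(price) within each group.
  Jaipur: ids {3, 7, 10, 11} → MAX(price)=819
  Kyoto: ids {4, 6} → MAX(price)=552
  Macau: ids {1, 5, 8, 9} → MAX(price)=577
  Seoul: ids {2} → MAX(price)=514

Jaipur | 819 ; Kyoto | 552 ; Macau | 577 ; Seoul | 514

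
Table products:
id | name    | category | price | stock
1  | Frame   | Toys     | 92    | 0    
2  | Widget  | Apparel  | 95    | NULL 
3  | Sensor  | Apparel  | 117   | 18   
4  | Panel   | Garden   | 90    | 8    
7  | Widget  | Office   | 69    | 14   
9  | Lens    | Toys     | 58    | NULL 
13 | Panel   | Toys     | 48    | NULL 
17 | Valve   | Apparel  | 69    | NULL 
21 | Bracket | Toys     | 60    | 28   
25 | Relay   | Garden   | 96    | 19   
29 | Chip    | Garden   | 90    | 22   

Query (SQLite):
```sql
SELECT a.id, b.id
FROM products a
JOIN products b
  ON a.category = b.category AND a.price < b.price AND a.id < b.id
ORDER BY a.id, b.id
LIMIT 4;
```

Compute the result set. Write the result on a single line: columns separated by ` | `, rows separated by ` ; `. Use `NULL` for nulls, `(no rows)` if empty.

2 | 3 ; 4 | 25 ; 9 | 21 ; 13 | 21

Pairs (a,b) with same category, a.price < b.price, a.id < b.id.
category groups: Apparel:{2,3,17} Garden:{4,25,29} Office:{7} Toys:{1,9,13,21}
Ordered by (a.id, b.id); first 4.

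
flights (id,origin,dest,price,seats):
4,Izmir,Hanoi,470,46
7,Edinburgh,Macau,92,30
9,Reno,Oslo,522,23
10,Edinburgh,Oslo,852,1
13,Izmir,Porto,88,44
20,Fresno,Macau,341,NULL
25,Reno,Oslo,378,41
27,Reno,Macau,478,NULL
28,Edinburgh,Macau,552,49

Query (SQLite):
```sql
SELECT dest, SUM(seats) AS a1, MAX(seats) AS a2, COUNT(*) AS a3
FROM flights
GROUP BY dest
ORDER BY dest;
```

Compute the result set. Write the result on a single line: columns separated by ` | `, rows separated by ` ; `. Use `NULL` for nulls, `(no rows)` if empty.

Hanoi | 46 | 46 | 1 ; Macau | 79 | 49 | 4 ; Oslo | 65 | 41 | 3 ; Porto | 44 | 44 | 1

Group flights by dest.
Per group compute: SUM(seats), MAX(seats), COUNT(*).
  Hanoi: ids {4} → SUM(seats)=46, MAX(seats)=46, COUNT(*)=1
  Macau: ids {7, 20, 27, 28} → SUM(seats)=79, MAX(seats)=49, COUNT(*)=4
  Oslo: ids {9, 10, 25} → SUM(seats)=65, MAX(seats)=41, COUNT(*)=3
  Porto: ids {13} → SUM(seats)=44, MAX(seats)=44, COUNT(*)=1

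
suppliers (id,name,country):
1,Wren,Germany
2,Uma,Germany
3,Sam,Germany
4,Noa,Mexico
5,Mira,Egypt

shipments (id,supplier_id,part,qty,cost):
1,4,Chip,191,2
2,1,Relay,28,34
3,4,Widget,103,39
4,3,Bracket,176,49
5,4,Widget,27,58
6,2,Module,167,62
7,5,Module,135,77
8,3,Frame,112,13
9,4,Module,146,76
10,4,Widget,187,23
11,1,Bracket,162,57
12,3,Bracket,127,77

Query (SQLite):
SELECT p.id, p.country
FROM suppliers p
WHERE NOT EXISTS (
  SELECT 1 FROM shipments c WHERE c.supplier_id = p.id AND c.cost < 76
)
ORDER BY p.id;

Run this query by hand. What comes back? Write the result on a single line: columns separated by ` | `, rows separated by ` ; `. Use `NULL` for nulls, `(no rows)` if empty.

For each suppliers row, check whether any shipments with matching supplier_id has cost < 76.
Keep rows where that is false.

5 | Egypt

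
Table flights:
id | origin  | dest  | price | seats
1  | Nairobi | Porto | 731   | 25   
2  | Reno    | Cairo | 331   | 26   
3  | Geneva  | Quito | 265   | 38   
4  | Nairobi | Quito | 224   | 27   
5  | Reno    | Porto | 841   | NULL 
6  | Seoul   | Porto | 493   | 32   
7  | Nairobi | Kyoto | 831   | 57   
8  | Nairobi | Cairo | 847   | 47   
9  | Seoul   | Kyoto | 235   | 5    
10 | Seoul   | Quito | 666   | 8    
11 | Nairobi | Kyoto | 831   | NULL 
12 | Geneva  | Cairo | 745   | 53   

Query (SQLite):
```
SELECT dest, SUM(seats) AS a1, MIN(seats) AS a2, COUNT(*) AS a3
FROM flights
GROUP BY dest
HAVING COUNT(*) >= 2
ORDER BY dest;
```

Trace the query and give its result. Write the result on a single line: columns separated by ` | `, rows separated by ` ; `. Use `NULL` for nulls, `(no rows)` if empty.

Group flights by dest.
Per group compute: SUM(seats), MIN(seats), COUNT(*).
HAVING: drop groups with fewer than 2 rows.
  Cairo: ids {2, 8, 12} → SUM(seats)=126, MIN(seats)=26, COUNT(*)=3
  Kyoto: ids {7, 9, 11} → SUM(seats)=62, MIN(seats)=5, COUNT(*)=3
  Porto: ids {1, 5, 6} → SUM(seats)=57, MIN(seats)=25, COUNT(*)=3
  Quito: ids {3, 4, 10} → SUM(seats)=73, MIN(seats)=8, COUNT(*)=3

Cairo | 126 | 26 | 3 ; Kyoto | 62 | 5 | 3 ; Porto | 57 | 25 | 3 ; Quito | 73 | 8 | 3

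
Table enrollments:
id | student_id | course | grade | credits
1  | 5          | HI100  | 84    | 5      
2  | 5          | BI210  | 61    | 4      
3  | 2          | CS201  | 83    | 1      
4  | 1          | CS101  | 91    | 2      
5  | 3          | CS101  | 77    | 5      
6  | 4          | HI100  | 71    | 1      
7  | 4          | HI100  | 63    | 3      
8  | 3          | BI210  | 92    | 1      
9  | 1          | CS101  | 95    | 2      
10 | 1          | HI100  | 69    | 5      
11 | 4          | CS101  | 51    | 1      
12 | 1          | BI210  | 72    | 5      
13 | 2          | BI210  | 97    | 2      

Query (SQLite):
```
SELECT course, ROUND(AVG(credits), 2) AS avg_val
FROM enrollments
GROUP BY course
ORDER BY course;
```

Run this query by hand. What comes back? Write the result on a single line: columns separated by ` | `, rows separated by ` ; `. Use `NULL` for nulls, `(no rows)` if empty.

Partition enrollments by course; compute ROUND(AVG(credits), 2) within each group.
  BI210: ids {2, 8, 12, 13} → ROUND(AVG(credits), 2)=3
  CS101: ids {4, 5, 9, 11} → ROUND(AVG(credits), 2)=2.5
  CS201: ids {3} → ROUND(AVG(credits), 2)=1
  HI100: ids {1, 6, 7, 10} → ROUND(AVG(credits), 2)=3.5

BI210 | 3 ; CS101 | 2.5 ; CS201 | 1 ; HI100 | 3.5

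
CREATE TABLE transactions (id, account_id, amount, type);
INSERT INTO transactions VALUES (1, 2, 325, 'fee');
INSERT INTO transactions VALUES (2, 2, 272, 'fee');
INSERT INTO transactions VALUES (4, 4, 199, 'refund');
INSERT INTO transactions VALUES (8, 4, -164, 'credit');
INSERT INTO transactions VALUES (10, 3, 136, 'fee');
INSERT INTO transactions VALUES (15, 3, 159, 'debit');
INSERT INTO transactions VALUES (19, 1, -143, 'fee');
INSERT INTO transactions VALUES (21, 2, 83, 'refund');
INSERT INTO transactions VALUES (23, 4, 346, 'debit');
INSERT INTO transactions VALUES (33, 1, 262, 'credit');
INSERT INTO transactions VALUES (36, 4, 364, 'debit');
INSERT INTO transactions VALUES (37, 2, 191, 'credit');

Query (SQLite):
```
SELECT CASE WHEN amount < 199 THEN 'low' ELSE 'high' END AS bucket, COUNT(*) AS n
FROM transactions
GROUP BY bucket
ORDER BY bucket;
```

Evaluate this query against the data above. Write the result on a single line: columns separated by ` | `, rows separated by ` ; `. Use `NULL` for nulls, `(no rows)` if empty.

high | 6 ; low | 6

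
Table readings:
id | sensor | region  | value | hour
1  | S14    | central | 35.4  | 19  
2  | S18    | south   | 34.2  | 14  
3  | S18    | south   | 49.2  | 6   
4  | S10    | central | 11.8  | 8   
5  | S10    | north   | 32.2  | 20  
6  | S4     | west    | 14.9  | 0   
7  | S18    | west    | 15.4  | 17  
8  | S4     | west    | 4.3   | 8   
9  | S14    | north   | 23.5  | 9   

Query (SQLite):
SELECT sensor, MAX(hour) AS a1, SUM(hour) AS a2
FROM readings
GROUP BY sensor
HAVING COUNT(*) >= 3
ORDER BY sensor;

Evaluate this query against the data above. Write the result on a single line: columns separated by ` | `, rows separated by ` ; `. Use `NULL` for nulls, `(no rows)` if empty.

Group readings by sensor.
Per group compute: MAX(hour), SUM(hour).
HAVING: drop groups with fewer than 3 rows.
  S10: ids {4, 5} → MAX(hour)=20, SUM(hour)=28
  S14: ids {1, 9} → MAX(hour)=19, SUM(hour)=28
  S18: ids {2, 3, 7} → MAX(hour)=17, SUM(hour)=37
  S4: ids {6, 8} → MAX(hour)=8, SUM(hour)=8

S18 | 17 | 37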